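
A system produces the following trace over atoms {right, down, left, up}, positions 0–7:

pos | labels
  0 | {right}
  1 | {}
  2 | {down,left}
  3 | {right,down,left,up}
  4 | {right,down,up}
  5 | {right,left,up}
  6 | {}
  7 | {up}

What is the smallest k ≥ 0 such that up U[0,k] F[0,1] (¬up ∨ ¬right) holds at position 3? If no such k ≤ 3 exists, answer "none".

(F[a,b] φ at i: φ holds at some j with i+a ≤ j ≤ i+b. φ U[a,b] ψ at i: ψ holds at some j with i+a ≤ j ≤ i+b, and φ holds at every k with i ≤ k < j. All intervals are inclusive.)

2

Need earliest j ≥ 3 with F[0,1] (¬up ∨ ¬right), and up at every k in [3,j-1].
  j=3: rhs fails.
  j=4: rhs fails.
  j=5: rhs holds; lhs holds on [3,4]. k = 2.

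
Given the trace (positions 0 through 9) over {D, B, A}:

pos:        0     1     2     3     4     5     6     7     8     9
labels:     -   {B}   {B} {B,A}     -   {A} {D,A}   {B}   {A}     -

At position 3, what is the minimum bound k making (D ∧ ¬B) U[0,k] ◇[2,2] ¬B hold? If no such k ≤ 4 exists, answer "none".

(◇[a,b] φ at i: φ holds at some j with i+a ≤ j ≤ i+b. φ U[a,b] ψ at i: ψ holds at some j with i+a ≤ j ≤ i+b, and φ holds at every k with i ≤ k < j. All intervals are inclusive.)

Need earliest j ≥ 3 with ◇[2,2] ¬B, and (D ∧ ¬B) at every k in [3,j-1].
  j=3: rhs holds (empty prefix). k = 0.

0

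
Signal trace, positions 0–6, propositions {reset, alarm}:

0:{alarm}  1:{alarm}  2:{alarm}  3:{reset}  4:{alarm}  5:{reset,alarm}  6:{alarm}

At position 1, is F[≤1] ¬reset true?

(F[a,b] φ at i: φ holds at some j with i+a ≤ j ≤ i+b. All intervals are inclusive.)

Holds

Check ¬reset at each j in [1,2]:
  j=1: true
  j=2: true
Found at j=1 → formula holds.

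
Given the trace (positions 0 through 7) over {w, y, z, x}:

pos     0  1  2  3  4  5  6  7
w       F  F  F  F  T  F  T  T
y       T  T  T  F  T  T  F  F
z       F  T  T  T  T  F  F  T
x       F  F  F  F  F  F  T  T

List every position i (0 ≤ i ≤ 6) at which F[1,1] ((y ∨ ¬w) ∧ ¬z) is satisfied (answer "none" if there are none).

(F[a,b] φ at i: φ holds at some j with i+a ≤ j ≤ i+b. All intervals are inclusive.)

Evaluate at each i in [0,6]:
  i=0: ✗ (none in [1,1])
  i=1: ✗ (none in [2,2])
  i=2: ✗ (none in [3,3])
  i=3: ✗ (none in [4,4])
  i=4: ✓ (witness j=5)
  i=5: ✗ (none in [6,6])
  i=6: ✗ (none in [7,7])

4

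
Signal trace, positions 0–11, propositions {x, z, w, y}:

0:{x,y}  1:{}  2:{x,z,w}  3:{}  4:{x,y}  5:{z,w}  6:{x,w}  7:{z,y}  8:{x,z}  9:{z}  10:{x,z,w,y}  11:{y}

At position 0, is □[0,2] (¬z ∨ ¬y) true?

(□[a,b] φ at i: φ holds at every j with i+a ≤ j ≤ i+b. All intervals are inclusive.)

Check (¬z ∨ ¬y) at every j in [0,2]:
  j=0: true
  j=1: true
  j=2: true
All positions satisfy it → formula holds.

Holds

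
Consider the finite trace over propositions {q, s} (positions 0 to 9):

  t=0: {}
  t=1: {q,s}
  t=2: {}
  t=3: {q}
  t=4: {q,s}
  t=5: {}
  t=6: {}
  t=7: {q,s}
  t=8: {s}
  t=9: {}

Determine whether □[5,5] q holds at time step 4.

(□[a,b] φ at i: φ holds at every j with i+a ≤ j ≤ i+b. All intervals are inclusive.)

Does not hold

Check q at every j in [9,9]:
  j=9: false
Fails at j=9 → formula fails.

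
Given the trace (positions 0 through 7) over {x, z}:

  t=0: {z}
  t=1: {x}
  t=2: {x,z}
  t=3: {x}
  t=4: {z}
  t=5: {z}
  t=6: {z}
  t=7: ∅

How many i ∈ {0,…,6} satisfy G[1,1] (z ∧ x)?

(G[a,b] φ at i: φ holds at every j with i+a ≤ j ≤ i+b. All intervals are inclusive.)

1

Evaluate at each i in [0,6]:
  i=0: ✗ (fails at j=1)
  i=1: ✓ (all of [2,2])
  i=2: ✗ (fails at j=3)
  i=3: ✗ (fails at j=4)
  i=4: ✗ (fails at j=5)
  i=5: ✗ (fails at j=6)
  i=6: ✗ (fails at j=7)
Positions where it holds: {1} → 1.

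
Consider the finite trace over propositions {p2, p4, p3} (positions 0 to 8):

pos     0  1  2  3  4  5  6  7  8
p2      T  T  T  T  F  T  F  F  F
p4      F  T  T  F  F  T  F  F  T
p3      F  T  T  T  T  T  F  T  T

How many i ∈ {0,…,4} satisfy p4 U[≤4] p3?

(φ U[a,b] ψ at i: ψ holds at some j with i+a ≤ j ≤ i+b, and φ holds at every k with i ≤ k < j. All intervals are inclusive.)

Evaluate at each i in [0,4]:
  i=0: ✗ (lhs fails at k=0 before rhs at j=1)
  i=1: ✓ (rhs at j=1)
  i=2: ✓ (rhs at j=2)
  i=3: ✓ (rhs at j=3)
  i=4: ✓ (rhs at j=4)
Positions where it holds: {1, 2, 3, 4} → 4.

4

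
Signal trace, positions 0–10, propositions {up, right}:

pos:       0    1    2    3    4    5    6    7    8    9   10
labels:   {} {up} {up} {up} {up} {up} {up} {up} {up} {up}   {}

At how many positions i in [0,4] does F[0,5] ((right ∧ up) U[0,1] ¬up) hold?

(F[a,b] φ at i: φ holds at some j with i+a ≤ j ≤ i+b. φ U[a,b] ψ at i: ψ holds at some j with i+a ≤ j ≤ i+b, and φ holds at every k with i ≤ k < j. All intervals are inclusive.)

Evaluate at each i in [0,4]:
  i=0: ✓ (witness j=0)
  i=1: ✗ (none in [1,6])
  i=2: ✗ (none in [2,7])
  i=3: ✗ (none in [3,8])
  i=4: ✗ (none in [4,9])
Positions where it holds: {0} → 1.

1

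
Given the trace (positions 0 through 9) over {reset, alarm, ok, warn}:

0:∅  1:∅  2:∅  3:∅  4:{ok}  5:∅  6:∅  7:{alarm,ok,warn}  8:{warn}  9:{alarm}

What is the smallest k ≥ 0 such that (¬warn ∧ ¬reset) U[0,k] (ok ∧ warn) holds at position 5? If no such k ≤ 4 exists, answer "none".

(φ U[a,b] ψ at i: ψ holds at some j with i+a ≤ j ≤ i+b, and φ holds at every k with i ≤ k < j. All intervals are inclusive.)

2

Need earliest j ≥ 5 with (ok ∧ warn), and (¬warn ∧ ¬reset) at every k in [5,j-1].
  j=5: rhs fails.
  j=6: rhs fails.
  j=7: rhs holds; lhs holds on [5,6]. k = 2.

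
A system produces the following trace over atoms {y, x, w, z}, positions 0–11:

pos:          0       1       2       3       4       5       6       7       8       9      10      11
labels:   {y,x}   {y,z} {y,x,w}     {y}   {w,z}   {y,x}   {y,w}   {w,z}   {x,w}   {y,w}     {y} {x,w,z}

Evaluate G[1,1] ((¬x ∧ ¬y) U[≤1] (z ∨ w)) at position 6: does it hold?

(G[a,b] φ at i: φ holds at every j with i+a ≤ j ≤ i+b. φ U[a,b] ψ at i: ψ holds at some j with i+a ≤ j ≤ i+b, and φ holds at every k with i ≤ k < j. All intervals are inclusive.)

Check ((¬x ∧ ¬y) U[≤1] (z ∨ w)) at every j in [7,7]:
  j=7: holds
All positions satisfy it → formula holds.

Yes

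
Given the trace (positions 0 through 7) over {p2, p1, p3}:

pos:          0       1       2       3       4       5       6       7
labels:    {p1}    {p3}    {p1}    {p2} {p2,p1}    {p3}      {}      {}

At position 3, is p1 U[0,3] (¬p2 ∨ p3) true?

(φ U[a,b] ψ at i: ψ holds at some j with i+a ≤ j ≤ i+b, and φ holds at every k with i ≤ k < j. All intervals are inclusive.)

Need some j in [3,6] with (¬p2 ∨ p3), and p1 at every k in [3,j-1].
  j=3: (¬p2 ∨ p3) false.
  j=4: (¬p2 ∨ p3) false.
  j=5: (¬p2 ∨ p3) holds, but p1 fails at k=3 → not this j.
  j=6: (¬p2 ∨ p3) holds, but p1 fails at k=3 → not this j.
No j in the window works → until fails.

No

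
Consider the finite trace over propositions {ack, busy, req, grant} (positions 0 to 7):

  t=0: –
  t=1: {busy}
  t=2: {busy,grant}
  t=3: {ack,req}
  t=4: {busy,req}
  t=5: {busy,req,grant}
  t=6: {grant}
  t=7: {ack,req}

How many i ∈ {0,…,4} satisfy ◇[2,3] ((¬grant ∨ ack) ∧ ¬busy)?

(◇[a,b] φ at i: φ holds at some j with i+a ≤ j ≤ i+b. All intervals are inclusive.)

Evaluate at each i in [0,4]:
  i=0: ✓ (witness j=3)
  i=1: ✓ (witness j=3)
  i=2: ✗ (none in [4,5])
  i=3: ✗ (none in [5,6])
  i=4: ✓ (witness j=7)
Positions where it holds: {0, 1, 4} → 3.

3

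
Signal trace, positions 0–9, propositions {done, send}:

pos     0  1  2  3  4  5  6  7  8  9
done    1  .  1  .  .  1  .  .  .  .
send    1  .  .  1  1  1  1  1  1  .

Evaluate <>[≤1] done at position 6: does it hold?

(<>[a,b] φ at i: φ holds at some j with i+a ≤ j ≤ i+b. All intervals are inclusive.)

Check done at each j in [6,7]:
  j=6: false
  j=7: false
No position in the window satisfies it → formula fails.

No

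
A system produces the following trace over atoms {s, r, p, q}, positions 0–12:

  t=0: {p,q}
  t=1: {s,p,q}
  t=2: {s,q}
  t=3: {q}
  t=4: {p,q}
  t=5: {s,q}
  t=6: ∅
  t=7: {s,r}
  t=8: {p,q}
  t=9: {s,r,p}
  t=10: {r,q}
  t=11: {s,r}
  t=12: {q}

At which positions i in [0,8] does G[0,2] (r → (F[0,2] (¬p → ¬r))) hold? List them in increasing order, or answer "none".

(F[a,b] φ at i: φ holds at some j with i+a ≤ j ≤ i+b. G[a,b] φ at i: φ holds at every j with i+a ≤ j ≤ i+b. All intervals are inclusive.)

Evaluate at each i in [0,8]:
  i=0: ✓ (all of [0,2])
  i=1: ✓ (all of [1,3])
  i=2: ✓ (all of [2,4])
  i=3: ✓ (all of [3,5])
  i=4: ✓ (all of [4,6])
  i=5: ✓ (all of [5,7])
  i=6: ✓ (all of [6,8])
  i=7: ✓ (all of [7,9])
  i=8: ✓ (all of [8,10])

0, 1, 2, 3, 4, 5, 6, 7, 8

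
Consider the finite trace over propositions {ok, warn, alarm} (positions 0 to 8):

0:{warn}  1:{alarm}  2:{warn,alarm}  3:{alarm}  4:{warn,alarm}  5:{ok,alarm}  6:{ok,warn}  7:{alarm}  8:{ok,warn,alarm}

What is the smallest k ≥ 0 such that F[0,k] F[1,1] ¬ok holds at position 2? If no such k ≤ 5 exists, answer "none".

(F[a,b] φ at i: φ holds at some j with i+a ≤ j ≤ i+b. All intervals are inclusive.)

0

Scan j = 2,3,… for F[1,1] ¬ok:
  j=2: holds
First hit at j=2, so smallest k = 2-2 = 0.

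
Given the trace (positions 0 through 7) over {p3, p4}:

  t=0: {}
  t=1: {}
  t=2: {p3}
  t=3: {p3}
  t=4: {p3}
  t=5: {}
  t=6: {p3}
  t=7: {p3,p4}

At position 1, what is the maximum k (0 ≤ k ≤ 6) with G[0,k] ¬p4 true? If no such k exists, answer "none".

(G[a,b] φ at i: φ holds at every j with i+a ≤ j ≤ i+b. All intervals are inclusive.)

¬p4 must hold from j=1 onward; find where it first fails.
  j=1: holds
  j=2: holds
  j=3: holds
  j=4: holds
  j=5: holds
  j=6: holds
  j=7: fails
Holds on [1,6], so largest k = 5.

5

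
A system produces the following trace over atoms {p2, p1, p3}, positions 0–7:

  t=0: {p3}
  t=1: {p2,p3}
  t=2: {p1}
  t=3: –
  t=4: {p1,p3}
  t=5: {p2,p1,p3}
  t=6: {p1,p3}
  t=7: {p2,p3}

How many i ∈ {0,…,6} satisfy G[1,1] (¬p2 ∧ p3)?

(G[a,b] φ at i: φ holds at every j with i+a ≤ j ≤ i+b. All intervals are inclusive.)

Evaluate at each i in [0,6]:
  i=0: ✗ (fails at j=1)
  i=1: ✗ (fails at j=2)
  i=2: ✗ (fails at j=3)
  i=3: ✓ (all of [4,4])
  i=4: ✗ (fails at j=5)
  i=5: ✓ (all of [6,6])
  i=6: ✗ (fails at j=7)
Positions where it holds: {3, 5} → 2.

2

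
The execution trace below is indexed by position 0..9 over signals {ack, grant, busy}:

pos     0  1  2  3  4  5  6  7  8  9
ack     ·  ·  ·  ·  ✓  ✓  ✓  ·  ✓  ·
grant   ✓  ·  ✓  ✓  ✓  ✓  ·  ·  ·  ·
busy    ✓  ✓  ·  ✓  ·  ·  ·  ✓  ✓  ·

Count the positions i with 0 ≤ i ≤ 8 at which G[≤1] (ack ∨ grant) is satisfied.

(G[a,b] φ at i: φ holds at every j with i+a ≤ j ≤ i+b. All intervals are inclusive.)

4

Evaluate at each i in [0,8]:
  i=0: ✗ (fails at j=1)
  i=1: ✗ (fails at j=1)
  i=2: ✓ (all of [2,3])
  i=3: ✓ (all of [3,4])
  i=4: ✓ (all of [4,5])
  i=5: ✓ (all of [5,6])
  i=6: ✗ (fails at j=7)
  i=7: ✗ (fails at j=7)
  i=8: ✗ (fails at j=9)
Positions where it holds: {2, 3, 4, 5} → 4.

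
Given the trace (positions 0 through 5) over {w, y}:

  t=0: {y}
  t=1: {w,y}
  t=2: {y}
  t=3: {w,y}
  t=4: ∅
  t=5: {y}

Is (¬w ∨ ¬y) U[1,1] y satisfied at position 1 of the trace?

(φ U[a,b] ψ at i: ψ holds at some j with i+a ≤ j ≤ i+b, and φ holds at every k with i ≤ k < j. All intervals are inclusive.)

Need some j in [2,2] with y, and (¬w ∨ ¬y) at every k in [1,j-1].
  j=2: y holds, but (¬w ∨ ¬y) fails at k=1 → not this j.
No j in the window works → until fails.

No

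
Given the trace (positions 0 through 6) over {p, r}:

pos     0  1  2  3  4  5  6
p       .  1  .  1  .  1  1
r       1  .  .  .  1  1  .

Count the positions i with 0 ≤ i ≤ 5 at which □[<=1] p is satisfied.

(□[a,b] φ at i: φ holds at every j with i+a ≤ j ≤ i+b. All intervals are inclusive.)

1

Evaluate at each i in [0,5]:
  i=0: ✗ (fails at j=0)
  i=1: ✗ (fails at j=2)
  i=2: ✗ (fails at j=2)
  i=3: ✗ (fails at j=4)
  i=4: ✗ (fails at j=4)
  i=5: ✓ (all of [5,6])
Positions where it holds: {5} → 1.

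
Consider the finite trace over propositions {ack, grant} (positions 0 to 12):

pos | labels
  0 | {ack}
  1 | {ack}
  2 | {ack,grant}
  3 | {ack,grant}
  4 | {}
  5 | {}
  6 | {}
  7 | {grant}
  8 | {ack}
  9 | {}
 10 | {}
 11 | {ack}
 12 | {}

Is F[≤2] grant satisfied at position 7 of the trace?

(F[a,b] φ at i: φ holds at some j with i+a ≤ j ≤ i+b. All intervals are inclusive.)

Check grant at each j in [7,9]:
  j=7: true
  j=8: false
  j=9: false
Found at j=7 → formula holds.

True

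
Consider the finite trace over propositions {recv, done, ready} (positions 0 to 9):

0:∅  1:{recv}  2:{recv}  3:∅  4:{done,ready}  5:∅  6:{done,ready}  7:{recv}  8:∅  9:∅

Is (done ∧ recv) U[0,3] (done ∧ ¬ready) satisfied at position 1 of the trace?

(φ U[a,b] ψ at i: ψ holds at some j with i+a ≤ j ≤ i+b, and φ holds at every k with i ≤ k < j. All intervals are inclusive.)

Does not hold

Need some j in [1,4] with (done ∧ ¬ready), and (done ∧ recv) at every k in [1,j-1].
  j=1: (done ∧ ¬ready) false.
  j=2: (done ∧ ¬ready) false.
  j=3: (done ∧ ¬ready) false.
  j=4: (done ∧ ¬ready) false.
No j in the window works → until fails.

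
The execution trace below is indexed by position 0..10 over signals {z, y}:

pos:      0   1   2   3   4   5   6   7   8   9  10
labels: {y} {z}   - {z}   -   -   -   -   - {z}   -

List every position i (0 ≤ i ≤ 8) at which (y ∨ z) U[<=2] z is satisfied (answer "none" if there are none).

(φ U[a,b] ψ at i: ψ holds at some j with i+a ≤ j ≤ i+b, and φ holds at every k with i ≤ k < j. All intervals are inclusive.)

0, 1, 3

Evaluate at each i in [0,8]:
  i=0: ✓ (rhs at j=1; lhs holds on [0,0])
  i=1: ✓ (rhs at j=1)
  i=2: ✗ (lhs fails at k=2 before rhs at j=3)
  i=3: ✓ (rhs at j=3)
  i=4: ✗ (no rhs in [4,6])
  i=5: ✗ (no rhs in [5,7])
  i=6: ✗ (no rhs in [6,8])
  i=7: ✗ (lhs fails at k=7 before rhs at j=9)
  i=8: ✗ (lhs fails at k=8 before rhs at j=9)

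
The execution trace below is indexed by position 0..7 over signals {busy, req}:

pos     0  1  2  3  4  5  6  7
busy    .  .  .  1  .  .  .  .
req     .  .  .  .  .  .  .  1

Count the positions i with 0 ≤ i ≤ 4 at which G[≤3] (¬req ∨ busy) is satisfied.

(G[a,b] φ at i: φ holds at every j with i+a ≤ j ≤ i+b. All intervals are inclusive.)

4

Evaluate at each i in [0,4]:
  i=0: ✓ (all of [0,3])
  i=1: ✓ (all of [1,4])
  i=2: ✓ (all of [2,5])
  i=3: ✓ (all of [3,6])
  i=4: ✗ (fails at j=7)
Positions where it holds: {0, 1, 2, 3} → 4.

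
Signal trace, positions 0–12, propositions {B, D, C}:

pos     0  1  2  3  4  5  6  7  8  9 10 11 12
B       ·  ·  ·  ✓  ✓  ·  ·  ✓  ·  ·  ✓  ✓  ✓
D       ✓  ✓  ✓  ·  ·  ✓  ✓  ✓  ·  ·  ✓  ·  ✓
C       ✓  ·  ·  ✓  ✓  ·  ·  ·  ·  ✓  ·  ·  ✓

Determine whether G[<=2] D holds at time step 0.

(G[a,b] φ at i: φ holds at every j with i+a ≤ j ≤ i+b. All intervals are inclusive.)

Check D at every j in [0,2]:
  j=0: true
  j=1: true
  j=2: true
All positions satisfy it → formula holds.

Holds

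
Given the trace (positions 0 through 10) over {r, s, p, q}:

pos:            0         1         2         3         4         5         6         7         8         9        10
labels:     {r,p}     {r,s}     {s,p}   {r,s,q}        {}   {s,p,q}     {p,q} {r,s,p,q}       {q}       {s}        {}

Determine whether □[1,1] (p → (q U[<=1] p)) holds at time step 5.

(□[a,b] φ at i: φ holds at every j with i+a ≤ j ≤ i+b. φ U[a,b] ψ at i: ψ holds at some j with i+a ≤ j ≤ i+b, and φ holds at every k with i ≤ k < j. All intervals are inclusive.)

True

Check (p → (q U[<=1] p)) at every j in [6,6]:
  j=6: antecedent true; consequent holds → ✓
All positions satisfy it → formula holds.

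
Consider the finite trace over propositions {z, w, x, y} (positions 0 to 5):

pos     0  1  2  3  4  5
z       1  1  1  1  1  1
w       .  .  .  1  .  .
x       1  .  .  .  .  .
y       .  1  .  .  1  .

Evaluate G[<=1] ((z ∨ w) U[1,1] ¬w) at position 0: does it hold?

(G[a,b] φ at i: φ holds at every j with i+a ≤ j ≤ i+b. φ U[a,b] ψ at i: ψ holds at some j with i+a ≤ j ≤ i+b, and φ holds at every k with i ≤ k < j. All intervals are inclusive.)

Check ((z ∨ w) U[1,1] ¬w) at every j in [0,1]:
  j=0: holds
  j=1: holds
All positions satisfy it → formula holds.

Holds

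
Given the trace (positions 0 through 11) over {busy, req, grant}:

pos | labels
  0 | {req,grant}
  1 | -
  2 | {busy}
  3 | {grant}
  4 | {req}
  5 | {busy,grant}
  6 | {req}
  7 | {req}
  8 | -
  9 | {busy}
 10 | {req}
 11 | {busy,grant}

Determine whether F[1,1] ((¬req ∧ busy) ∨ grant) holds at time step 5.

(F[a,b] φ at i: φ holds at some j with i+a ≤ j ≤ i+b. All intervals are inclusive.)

Check ((¬req ∧ busy) ∨ grant) at each j in [6,6]:
  j=6: false
No position in the window satisfies it → formula fails.

False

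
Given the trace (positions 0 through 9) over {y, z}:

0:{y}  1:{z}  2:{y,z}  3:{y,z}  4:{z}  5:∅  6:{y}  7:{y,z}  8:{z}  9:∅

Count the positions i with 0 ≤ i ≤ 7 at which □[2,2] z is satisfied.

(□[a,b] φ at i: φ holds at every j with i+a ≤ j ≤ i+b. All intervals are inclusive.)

5

Evaluate at each i in [0,7]:
  i=0: ✓ (all of [2,2])
  i=1: ✓ (all of [3,3])
  i=2: ✓ (all of [4,4])
  i=3: ✗ (fails at j=5)
  i=4: ✗ (fails at j=6)
  i=5: ✓ (all of [7,7])
  i=6: ✓ (all of [8,8])
  i=7: ✗ (fails at j=9)
Positions where it holds: {0, 1, 2, 5, 6} → 5.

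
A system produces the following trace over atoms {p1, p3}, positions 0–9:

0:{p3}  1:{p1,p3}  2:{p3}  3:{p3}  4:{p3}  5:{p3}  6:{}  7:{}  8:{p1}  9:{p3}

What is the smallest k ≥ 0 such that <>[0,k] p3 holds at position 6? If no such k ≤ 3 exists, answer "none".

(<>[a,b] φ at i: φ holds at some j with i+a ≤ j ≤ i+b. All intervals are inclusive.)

Scan j = 6,7,… for p3:
  j=6: fails
  j=7: fails
  j=8: fails
  j=9: holds
First hit at j=9, so smallest k = 9-6 = 3.

3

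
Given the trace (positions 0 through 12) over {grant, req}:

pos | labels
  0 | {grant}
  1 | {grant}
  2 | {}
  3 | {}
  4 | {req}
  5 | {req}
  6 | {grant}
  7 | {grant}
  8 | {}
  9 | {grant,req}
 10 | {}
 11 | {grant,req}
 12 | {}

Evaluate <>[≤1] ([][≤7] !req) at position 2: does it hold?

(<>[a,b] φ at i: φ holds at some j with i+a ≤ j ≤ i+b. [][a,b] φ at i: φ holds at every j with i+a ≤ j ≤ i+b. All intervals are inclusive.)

Check [][≤7] !req at each j in [2,3]:
  j=2: fails at 4
  j=3: fails at 4
No position in the window satisfies it → formula fails.

No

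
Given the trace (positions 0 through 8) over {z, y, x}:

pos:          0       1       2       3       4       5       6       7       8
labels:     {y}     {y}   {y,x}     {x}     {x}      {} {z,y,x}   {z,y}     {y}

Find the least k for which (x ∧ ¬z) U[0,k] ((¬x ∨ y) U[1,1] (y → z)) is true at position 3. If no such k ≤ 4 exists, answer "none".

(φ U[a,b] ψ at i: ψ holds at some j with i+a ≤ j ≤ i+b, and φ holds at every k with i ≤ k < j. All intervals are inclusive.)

2

Need earliest j ≥ 3 with ((¬x ∨ y) U[1,1] (y → z)), and (x ∧ ¬z) at every k in [3,j-1].
  j=3: rhs fails.
  j=4: rhs fails.
  j=5: rhs holds; lhs holds on [3,4]. k = 2.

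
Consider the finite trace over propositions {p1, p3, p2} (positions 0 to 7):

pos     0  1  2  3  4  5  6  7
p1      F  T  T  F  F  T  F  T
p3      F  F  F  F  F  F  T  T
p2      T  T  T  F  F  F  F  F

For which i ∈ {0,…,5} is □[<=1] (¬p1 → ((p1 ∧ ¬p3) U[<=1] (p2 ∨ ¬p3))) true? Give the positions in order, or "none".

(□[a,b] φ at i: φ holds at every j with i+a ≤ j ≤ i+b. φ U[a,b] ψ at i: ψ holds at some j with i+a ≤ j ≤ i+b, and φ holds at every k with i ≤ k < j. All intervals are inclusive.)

Evaluate at each i in [0,5]:
  i=0: ✓ (all of [0,1])
  i=1: ✓ (all of [1,2])
  i=2: ✓ (all of [2,3])
  i=3: ✓ (all of [3,4])
  i=4: ✓ (all of [4,5])
  i=5: ✗ (fails at j=6)

0, 1, 2, 3, 4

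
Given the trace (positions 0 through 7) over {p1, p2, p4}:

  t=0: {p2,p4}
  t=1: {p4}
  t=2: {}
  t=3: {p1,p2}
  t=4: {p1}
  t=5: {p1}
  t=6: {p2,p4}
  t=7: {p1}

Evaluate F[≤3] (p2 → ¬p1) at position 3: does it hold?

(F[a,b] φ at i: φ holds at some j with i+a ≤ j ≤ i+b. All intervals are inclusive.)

Check (p2 → ¬p1) at each j in [3,6]:
  j=3: false
  j=4: true
  j=5: true
  j=6: true
Found at j=4 → formula holds.

True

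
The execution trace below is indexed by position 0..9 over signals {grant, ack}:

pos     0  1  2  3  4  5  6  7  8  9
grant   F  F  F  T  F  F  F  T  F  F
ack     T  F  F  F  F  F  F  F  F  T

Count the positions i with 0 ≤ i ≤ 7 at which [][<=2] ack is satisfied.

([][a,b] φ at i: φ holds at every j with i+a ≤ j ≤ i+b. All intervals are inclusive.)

0

Evaluate at each i in [0,7]:
  i=0: ✗ (fails at j=1)
  i=1: ✗ (fails at j=1)
  i=2: ✗ (fails at j=2)
  i=3: ✗ (fails at j=3)
  i=4: ✗ (fails at j=4)
  i=5: ✗ (fails at j=5)
  i=6: ✗ (fails at j=6)
  i=7: ✗ (fails at j=7)
Positions where it holds: {} → 0.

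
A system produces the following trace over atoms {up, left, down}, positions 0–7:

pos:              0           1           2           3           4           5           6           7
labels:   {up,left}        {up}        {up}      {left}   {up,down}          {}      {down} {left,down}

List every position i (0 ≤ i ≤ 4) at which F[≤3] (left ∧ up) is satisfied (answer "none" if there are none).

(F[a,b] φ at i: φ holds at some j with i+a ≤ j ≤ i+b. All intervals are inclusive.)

0

Evaluate at each i in [0,4]:
  i=0: ✓ (witness j=0)
  i=1: ✗ (none in [1,4])
  i=2: ✗ (none in [2,5])
  i=3: ✗ (none in [3,6])
  i=4: ✗ (none in [4,7])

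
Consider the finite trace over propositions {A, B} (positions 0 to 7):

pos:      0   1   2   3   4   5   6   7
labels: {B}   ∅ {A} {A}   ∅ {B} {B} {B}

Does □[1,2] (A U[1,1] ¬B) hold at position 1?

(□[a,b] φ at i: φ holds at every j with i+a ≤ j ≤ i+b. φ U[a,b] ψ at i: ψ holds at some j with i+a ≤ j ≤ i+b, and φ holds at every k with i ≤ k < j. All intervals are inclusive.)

Check (A U[1,1] ¬B) at every j in [2,3]:
  j=2: holds
  j=3: holds
All positions satisfy it → formula holds.

Holds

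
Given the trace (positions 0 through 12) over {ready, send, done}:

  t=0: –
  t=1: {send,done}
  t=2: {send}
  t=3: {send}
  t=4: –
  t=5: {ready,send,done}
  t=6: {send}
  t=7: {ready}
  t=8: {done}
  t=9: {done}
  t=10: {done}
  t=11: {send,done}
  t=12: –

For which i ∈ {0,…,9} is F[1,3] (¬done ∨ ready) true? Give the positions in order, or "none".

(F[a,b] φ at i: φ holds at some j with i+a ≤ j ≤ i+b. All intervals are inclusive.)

Evaluate at each i in [0,9]:
  i=0: ✓ (witness j=2)
  i=1: ✓ (witness j=2)
  i=2: ✓ (witness j=3)
  i=3: ✓ (witness j=4)
  i=4: ✓ (witness j=5)
  i=5: ✓ (witness j=6)
  i=6: ✓ (witness j=7)
  i=7: ✗ (none in [8,10])
  i=8: ✗ (none in [9,11])
  i=9: ✓ (witness j=12)

0, 1, 2, 3, 4, 5, 6, 9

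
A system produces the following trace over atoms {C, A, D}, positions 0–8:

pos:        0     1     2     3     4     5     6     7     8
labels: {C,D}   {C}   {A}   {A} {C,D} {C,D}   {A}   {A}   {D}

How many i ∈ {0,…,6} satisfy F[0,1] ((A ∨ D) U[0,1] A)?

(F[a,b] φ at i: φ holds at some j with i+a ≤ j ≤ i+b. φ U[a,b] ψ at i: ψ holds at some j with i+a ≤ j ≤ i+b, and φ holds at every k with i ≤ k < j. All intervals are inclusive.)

6

Evaluate at each i in [0,6]:
  i=0: ✗ (none in [0,1])
  i=1: ✓ (witness j=2)
  i=2: ✓ (witness j=2)
  i=3: ✓ (witness j=3)
  i=4: ✓ (witness j=5)
  i=5: ✓ (witness j=5)
  i=6: ✓ (witness j=6)
Positions where it holds: {1, 2, 3, 4, 5, 6} → 6.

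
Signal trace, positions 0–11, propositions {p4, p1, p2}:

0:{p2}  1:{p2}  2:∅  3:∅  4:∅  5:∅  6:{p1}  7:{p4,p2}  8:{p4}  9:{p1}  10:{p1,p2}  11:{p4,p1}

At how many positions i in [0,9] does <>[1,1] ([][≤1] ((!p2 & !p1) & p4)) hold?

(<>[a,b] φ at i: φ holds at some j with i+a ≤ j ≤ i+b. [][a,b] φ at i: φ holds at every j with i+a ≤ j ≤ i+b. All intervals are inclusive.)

Evaluate at each i in [0,9]:
  i=0: ✗ (none in [1,1])
  i=1: ✗ (none in [2,2])
  i=2: ✗ (none in [3,3])
  i=3: ✗ (none in [4,4])
  i=4: ✗ (none in [5,5])
  i=5: ✗ (none in [6,6])
  i=6: ✗ (none in [7,7])
  i=7: ✗ (none in [8,8])
  i=8: ✗ (none in [9,9])
  i=9: ✗ (none in [10,10])
Positions where it holds: {} → 0.

0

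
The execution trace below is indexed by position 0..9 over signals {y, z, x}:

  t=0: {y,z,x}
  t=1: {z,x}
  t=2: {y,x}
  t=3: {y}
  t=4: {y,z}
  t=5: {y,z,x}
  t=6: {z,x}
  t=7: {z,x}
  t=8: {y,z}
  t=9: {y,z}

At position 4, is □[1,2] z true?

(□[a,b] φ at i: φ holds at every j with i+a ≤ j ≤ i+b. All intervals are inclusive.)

Holds

Check z at every j in [5,6]:
  j=5: true
  j=6: true
All positions satisfy it → formula holds.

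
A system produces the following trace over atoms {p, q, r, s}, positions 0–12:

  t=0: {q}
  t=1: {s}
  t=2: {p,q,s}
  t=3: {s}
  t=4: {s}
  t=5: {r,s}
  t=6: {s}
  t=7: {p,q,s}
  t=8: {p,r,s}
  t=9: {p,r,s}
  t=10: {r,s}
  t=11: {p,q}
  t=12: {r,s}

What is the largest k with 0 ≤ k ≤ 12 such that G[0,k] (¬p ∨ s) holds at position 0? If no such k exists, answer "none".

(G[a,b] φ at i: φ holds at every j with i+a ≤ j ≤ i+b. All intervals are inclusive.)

10

(¬p ∨ s) must hold from j=0 onward; find where it first fails.
  j=0: holds
  j=1: holds
  j=2: holds
  j=3: holds
  j=4: holds
  j=5: holds
  j=6: holds
  j=7: holds
  j=8: holds
  j=9: holds
  j=10: holds
  j=11: fails
Holds on [0,10], so largest k = 10.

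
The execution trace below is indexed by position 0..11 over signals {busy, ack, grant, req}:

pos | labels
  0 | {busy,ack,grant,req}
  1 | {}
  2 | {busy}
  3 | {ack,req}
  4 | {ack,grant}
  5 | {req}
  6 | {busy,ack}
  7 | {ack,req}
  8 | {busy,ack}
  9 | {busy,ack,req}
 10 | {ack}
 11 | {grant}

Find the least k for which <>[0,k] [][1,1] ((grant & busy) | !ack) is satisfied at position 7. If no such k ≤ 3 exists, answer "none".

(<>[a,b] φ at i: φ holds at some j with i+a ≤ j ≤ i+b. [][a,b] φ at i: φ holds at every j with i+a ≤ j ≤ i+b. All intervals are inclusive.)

3

Scan j = 7,8,… for [][1,1] ((grant & busy) | !ack):
  j=7: fails
  j=8: fails
  j=9: fails
  j=10: holds
First hit at j=10, so smallest k = 10-7 = 3.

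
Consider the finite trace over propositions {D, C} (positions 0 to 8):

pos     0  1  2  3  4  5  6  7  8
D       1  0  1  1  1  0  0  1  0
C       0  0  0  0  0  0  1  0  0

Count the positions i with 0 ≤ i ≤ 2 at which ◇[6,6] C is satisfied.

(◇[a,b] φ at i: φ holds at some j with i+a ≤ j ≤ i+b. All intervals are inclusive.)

1

Evaluate at each i in [0,2]:
  i=0: ✓ (witness j=6)
  i=1: ✗ (none in [7,7])
  i=2: ✗ (none in [8,8])
Positions where it holds: {0} → 1.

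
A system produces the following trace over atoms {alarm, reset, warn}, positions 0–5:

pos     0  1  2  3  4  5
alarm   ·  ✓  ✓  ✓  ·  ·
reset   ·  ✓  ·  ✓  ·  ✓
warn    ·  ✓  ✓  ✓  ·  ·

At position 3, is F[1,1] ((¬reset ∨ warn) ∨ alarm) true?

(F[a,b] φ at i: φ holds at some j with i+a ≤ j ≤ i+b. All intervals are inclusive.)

Yes

Check ((¬reset ∨ warn) ∨ alarm) at each j in [4,4]:
  j=4: true
Found at j=4 → formula holds.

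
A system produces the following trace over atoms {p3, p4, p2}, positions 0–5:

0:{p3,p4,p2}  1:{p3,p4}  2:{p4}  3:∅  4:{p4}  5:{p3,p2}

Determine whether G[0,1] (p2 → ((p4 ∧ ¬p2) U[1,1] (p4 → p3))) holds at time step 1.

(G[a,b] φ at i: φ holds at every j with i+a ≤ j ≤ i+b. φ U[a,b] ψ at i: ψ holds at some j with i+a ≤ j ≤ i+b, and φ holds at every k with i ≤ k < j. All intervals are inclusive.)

Yes

Check (p2 → ((p4 ∧ ¬p2) U[1,1] (p4 → p3))) at every j in [1,2]:
  j=1: antecedent false → ✓
  j=2: antecedent false → ✓
All positions satisfy it → formula holds.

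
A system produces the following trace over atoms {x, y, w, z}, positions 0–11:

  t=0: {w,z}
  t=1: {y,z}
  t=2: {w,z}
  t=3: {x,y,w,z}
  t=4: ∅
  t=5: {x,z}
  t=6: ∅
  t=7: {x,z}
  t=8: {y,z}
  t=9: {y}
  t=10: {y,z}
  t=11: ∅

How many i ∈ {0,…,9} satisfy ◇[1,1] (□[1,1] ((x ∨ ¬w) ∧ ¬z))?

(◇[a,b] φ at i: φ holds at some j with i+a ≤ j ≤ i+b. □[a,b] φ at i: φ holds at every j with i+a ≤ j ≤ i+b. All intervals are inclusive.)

Evaluate at each i in [0,9]:
  i=0: ✗ (none in [1,1])
  i=1: ✗ (none in [2,2])
  i=2: ✓ (witness j=3)
  i=3: ✗ (none in [4,4])
  i=4: ✓ (witness j=5)
  i=5: ✗ (none in [6,6])
  i=6: ✗ (none in [7,7])
  i=7: ✓ (witness j=8)
  i=8: ✗ (none in [9,9])
  i=9: ✓ (witness j=10)
Positions where it holds: {2, 4, 7, 9} → 4.

4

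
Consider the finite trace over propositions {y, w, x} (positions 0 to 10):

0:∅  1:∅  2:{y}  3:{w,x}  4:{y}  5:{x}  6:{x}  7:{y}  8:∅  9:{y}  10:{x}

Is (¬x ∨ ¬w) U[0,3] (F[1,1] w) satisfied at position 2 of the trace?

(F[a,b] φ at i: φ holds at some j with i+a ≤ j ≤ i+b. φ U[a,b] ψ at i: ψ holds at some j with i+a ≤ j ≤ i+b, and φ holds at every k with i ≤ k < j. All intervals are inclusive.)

Yes

Need some j in [2,5] with F[1,1] w, and (¬x ∨ ¬w) at every k in [2,j-1].
  j=2: F[1,1] w holds; no prefix to check → satisfied.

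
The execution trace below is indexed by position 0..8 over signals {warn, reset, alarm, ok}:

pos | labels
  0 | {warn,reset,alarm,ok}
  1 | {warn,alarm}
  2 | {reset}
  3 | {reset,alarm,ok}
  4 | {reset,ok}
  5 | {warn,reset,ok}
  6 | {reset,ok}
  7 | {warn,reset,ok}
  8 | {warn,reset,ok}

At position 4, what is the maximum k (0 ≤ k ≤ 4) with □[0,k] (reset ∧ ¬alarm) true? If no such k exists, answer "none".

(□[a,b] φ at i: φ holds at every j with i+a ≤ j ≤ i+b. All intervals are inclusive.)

4

(reset ∧ ¬alarm) must hold from j=4 onward; find where it first fails.
  j=4: holds
  j=5: holds
  j=6: holds
  j=7: holds
  j=8: holds
Holds through j=8; largest k = 4.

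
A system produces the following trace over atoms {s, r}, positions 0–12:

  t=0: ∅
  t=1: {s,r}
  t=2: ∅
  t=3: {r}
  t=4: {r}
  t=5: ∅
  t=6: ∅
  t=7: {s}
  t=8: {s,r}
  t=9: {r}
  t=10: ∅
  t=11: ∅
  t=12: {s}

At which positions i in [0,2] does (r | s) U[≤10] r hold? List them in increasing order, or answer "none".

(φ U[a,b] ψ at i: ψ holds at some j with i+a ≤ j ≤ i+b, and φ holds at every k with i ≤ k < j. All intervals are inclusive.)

1

Evaluate at each i in [0,2]:
  i=0: ✗ (lhs fails at k=0 before rhs at j=1)
  i=1: ✓ (rhs at j=1)
  i=2: ✗ (lhs fails at k=2 before rhs at j=3)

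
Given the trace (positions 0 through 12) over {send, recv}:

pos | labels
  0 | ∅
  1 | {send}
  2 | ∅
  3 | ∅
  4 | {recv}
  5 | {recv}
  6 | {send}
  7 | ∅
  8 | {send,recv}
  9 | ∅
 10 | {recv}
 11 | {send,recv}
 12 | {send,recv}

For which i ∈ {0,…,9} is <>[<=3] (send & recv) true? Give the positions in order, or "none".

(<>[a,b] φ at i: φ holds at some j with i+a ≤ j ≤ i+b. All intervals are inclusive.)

Evaluate at each i in [0,9]:
  i=0: ✗ (none in [0,3])
  i=1: ✗ (none in [1,4])
  i=2: ✗ (none in [2,5])
  i=3: ✗ (none in [3,6])
  i=4: ✗ (none in [4,7])
  i=5: ✓ (witness j=8)
  i=6: ✓ (witness j=8)
  i=7: ✓ (witness j=8)
  i=8: ✓ (witness j=8)
  i=9: ✓ (witness j=11)

5, 6, 7, 8, 9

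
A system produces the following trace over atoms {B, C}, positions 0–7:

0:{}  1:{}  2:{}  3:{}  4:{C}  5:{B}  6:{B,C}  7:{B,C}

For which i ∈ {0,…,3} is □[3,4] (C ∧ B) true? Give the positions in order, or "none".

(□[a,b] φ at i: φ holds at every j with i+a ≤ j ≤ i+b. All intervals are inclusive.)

Evaluate at each i in [0,3]:
  i=0: ✗ (fails at j=3)
  i=1: ✗ (fails at j=4)
  i=2: ✗ (fails at j=5)
  i=3: ✓ (all of [6,7])

3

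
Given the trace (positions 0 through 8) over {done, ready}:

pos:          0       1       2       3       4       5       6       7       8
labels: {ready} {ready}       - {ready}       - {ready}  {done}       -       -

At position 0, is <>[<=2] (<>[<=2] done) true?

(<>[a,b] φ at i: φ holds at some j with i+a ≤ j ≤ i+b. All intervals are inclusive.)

No

Check <>[<=2] done at each j in [0,2]:
  j=0: fails (none in [0,2])
  j=1: fails (none in [1,3])
  j=2: fails (none in [2,4])
No position in the window satisfies it → formula fails.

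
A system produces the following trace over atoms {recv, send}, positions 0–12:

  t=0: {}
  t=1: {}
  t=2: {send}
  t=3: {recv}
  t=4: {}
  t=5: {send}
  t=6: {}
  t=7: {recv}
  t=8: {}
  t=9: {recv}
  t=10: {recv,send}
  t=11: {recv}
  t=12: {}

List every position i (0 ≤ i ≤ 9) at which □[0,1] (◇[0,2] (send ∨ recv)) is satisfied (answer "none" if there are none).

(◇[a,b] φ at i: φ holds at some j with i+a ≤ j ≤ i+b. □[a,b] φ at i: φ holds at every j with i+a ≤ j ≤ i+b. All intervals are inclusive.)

0, 1, 2, 3, 4, 5, 6, 7, 8, 9

Evaluate at each i in [0,9]:
  i=0: ✓ (all of [0,1])
  i=1: ✓ (all of [1,2])
  i=2: ✓ (all of [2,3])
  i=3: ✓ (all of [3,4])
  i=4: ✓ (all of [4,5])
  i=5: ✓ (all of [5,6])
  i=6: ✓ (all of [6,7])
  i=7: ✓ (all of [7,8])
  i=8: ✓ (all of [8,9])
  i=9: ✓ (all of [9,10])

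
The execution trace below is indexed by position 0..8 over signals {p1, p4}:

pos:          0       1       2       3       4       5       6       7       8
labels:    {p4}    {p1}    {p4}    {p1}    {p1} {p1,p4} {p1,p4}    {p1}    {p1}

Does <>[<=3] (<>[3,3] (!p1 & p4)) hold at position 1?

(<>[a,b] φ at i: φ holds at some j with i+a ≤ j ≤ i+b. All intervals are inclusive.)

Does not hold

Check <>[3,3] (!p1 & p4) at each j in [1,4]:
  j=1: fails (none in [4,4])
  j=2: fails (none in [5,5])
  j=3: fails (none in [6,6])
  j=4: fails (none in [7,7])
No position in the window satisfies it → formula fails.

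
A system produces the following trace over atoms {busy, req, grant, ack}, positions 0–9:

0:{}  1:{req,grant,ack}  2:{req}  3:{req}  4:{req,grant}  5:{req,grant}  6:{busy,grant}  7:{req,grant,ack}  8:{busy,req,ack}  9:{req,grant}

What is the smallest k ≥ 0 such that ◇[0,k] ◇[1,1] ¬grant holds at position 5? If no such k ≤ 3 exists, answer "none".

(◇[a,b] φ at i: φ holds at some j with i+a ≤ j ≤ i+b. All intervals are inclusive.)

2

Scan j = 5,6,… for ◇[1,1] ¬grant:
  j=5: fails
  j=6: fails
  j=7: holds
First hit at j=7, so smallest k = 7-5 = 2.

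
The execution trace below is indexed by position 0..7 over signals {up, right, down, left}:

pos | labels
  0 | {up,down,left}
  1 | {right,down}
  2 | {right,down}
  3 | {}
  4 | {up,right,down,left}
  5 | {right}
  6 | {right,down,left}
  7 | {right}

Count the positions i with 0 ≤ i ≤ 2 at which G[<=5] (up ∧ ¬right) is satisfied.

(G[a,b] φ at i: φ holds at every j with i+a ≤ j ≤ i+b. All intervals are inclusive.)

0

Evaluate at each i in [0,2]:
  i=0: ✗ (fails at j=1)
  i=1: ✗ (fails at j=1)
  i=2: ✗ (fails at j=2)
Positions where it holds: {} → 0.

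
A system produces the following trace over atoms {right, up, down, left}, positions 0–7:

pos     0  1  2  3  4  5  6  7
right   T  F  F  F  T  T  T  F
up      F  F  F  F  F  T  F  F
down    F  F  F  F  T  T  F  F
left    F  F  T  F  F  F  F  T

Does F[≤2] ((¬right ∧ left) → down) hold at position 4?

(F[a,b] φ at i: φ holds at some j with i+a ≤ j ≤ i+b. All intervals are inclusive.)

True

Check ((¬right ∧ left) → down) at each j in [4,6]:
  j=4: true
  j=5: true
  j=6: true
Found at j=4 → formula holds.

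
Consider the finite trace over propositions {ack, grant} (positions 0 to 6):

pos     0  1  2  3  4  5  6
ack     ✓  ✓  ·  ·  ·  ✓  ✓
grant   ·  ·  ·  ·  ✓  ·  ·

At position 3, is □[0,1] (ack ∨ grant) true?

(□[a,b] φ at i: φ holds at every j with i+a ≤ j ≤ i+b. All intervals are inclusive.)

False

Check (ack ∨ grant) at every j in [3,4]:
  j=3: false
  j=4: true
Fails at j=3 → formula fails.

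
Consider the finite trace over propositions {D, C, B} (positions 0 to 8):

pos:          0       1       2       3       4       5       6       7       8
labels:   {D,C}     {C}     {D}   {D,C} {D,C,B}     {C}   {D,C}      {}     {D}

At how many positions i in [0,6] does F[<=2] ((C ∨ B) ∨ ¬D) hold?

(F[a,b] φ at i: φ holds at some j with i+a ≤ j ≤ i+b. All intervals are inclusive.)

Evaluate at each i in [0,6]:
  i=0: ✓ (witness j=0)
  i=1: ✓ (witness j=1)
  i=2: ✓ (witness j=3)
  i=3: ✓ (witness j=3)
  i=4: ✓ (witness j=4)
  i=5: ✓ (witness j=5)
  i=6: ✓ (witness j=6)
Positions where it holds: {0, 1, 2, 3, 4, 5, 6} → 7.

7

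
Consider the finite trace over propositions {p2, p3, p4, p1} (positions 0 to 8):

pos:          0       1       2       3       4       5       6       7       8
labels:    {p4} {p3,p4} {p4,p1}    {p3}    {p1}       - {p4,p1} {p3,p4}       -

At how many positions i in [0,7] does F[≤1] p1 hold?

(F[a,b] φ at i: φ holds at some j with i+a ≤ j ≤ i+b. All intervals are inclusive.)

6

Evaluate at each i in [0,7]:
  i=0: ✗ (none in [0,1])
  i=1: ✓ (witness j=2)
  i=2: ✓ (witness j=2)
  i=3: ✓ (witness j=4)
  i=4: ✓ (witness j=4)
  i=5: ✓ (witness j=6)
  i=6: ✓ (witness j=6)
  i=7: ✗ (none in [7,8])
Positions where it holds: {1, 2, 3, 4, 5, 6} → 6.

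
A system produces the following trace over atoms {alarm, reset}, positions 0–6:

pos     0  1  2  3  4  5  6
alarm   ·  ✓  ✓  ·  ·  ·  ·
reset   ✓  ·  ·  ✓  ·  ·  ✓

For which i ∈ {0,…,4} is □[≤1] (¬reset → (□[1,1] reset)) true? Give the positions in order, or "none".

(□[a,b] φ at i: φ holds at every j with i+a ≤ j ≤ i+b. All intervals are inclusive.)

2

Evaluate at each i in [0,4]:
  i=0: ✗ (fails at j=1)
  i=1: ✗ (fails at j=1)
  i=2: ✓ (all of [2,3])
  i=3: ✗ (fails at j=4)
  i=4: ✗ (fails at j=4)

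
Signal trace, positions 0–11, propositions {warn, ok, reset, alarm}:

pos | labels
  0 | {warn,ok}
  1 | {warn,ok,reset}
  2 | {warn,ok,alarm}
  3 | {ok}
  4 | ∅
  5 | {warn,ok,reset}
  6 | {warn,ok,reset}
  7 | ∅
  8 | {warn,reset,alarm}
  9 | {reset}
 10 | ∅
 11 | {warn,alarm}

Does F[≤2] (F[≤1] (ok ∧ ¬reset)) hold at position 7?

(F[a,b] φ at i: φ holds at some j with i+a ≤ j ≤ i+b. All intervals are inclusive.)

Does not hold

Check F[≤1] (ok ∧ ¬reset) at each j in [7,9]:
  j=7: fails (none in [7,8])
  j=8: fails (none in [8,9])
  j=9: fails (none in [9,10])
No position in the window satisfies it → formula fails.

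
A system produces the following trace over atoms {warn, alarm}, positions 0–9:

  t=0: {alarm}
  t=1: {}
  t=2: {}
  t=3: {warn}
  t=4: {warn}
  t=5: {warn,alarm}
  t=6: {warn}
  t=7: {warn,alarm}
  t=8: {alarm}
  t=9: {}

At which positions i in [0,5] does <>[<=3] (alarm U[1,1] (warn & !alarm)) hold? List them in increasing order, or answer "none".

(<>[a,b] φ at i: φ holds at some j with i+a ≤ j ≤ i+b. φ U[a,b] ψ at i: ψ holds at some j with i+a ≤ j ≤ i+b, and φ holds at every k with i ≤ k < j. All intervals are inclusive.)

2, 3, 4, 5

Evaluate at each i in [0,5]:
  i=0: ✗ (none in [0,3])
  i=1: ✗ (none in [1,4])
  i=2: ✓ (witness j=5)
  i=3: ✓ (witness j=5)
  i=4: ✓ (witness j=5)
  i=5: ✓ (witness j=5)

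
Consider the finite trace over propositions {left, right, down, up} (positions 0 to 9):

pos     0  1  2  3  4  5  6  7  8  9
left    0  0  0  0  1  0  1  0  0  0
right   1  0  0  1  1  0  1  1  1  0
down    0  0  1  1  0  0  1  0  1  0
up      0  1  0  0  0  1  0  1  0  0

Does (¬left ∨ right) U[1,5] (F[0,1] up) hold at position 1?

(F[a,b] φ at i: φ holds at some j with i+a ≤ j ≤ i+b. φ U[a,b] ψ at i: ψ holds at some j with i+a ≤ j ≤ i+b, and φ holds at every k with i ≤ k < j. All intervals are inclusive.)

Need some j in [2,6] with F[0,1] up, and (¬left ∨ right) at every k in [1,j-1].
  j=2: F[0,1] up — fails (none in [2,3]).
  j=3: F[0,1] up — fails (none in [3,4]).
  j=4: F[0,1] up holds; (¬left ∨ right) holds at every k in [1,3] → satisfied.

Yes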